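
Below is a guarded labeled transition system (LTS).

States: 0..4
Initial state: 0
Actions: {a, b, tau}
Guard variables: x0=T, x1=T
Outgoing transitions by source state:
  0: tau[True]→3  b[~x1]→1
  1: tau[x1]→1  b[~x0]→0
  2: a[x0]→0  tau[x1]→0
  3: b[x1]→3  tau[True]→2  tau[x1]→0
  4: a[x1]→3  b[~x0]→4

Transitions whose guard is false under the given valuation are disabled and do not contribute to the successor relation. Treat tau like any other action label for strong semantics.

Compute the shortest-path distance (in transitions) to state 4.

Answer: UNREACHABLE

Trace:
Layered search for 4:
  L0 = {0}
  L1 = {3}
  L2 = {2}
4 never appears.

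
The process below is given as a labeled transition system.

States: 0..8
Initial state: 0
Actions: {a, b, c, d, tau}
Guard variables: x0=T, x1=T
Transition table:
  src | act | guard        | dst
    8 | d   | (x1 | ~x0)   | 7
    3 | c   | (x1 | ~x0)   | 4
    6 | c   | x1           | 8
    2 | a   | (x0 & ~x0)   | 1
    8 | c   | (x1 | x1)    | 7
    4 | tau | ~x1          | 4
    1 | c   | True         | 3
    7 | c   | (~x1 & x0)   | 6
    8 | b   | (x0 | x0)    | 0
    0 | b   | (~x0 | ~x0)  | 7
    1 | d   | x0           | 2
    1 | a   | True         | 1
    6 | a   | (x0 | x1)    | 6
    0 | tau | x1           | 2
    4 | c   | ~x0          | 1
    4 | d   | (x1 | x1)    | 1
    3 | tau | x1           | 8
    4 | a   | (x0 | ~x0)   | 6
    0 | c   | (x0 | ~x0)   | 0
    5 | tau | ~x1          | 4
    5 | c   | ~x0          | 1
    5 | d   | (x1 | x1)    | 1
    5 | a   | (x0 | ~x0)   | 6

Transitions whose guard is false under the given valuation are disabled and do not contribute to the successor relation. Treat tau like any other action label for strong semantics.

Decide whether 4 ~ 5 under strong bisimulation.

Refine partition for ~:
  round 0: {{0,1,2,3,4,5,6,7,8}}
  round 1: {{0,3},{1},{2,7},{4,5},{6},{8}}
  round 2: {{0},{1},{2,7},{3},{4,5},{6},{8}}
Fixed point at round 3; 7 class(es).
class of 4: {4,5}; class of 5: {4,5}

Answer: BISIMILAR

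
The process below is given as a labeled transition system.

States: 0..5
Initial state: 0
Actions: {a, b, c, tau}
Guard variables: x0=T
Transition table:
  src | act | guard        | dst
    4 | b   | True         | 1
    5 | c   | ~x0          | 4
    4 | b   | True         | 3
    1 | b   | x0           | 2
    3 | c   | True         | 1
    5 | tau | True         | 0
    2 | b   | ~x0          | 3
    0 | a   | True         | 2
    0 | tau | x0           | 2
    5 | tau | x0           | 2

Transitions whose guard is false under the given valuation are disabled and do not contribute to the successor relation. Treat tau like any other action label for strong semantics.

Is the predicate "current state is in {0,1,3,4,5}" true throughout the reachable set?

Answer: INVARIANT VIOLATED at state 2

Working:
Safe = {0,1,3,4,5}
Reachable = {0,2}
  0: safe
  2: VIOLATES
reach 2 via a — violates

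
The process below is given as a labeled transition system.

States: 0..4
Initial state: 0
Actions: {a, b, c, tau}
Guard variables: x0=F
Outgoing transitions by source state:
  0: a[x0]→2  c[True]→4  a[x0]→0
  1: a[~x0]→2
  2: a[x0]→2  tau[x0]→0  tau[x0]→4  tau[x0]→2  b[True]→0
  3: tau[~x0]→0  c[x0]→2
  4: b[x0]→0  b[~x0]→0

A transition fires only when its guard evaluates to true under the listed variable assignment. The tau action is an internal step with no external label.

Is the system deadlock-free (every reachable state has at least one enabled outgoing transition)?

Reachable = {0,4}
  0: c→4  [1 exit(s)]
  4: b→0  [1 exit(s)]

Answer: DEADLOCK-FREE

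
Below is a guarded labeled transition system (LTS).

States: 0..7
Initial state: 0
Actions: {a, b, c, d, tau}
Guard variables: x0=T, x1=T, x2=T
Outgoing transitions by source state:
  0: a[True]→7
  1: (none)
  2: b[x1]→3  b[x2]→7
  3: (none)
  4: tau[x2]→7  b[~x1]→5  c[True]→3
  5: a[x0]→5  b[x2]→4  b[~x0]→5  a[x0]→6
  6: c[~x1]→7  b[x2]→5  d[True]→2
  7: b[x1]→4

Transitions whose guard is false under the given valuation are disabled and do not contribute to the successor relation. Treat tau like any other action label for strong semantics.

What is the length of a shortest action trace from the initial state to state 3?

Answer: 3

Trace:
BFS to 3:
  Layer 0: {0}
  Layer 1: {7}
  Layer 2: {4}
  Layer 3: {3}
first hit 3 at d=3 via a·b·c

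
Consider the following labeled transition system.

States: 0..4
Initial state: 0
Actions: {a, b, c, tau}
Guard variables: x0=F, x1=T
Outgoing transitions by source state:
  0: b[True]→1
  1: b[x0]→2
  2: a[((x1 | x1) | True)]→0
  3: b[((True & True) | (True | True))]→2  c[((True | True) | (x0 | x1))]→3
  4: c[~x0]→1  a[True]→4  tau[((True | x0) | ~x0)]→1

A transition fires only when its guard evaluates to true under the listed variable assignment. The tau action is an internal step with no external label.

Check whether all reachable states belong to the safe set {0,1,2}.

Allowed set {0,1,2}
Reachable = {0,1}
  0: ✓
  1: ✓

Answer: INVARIANT HOLDS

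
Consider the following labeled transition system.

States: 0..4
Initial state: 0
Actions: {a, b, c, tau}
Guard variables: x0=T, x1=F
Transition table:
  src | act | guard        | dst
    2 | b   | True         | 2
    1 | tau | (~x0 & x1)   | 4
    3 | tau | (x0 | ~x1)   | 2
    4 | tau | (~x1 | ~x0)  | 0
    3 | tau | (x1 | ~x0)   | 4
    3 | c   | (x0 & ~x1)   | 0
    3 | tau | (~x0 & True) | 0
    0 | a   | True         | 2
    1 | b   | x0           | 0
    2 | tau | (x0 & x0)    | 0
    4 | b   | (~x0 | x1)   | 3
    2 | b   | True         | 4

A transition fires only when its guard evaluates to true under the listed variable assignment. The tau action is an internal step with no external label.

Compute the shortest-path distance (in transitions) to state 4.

Answer: 2

Working:
BFS to 4:
  depth 0: {0}
  depth 1: {2}
  depth 2: {4}
first hit 4 at d=2 via a·b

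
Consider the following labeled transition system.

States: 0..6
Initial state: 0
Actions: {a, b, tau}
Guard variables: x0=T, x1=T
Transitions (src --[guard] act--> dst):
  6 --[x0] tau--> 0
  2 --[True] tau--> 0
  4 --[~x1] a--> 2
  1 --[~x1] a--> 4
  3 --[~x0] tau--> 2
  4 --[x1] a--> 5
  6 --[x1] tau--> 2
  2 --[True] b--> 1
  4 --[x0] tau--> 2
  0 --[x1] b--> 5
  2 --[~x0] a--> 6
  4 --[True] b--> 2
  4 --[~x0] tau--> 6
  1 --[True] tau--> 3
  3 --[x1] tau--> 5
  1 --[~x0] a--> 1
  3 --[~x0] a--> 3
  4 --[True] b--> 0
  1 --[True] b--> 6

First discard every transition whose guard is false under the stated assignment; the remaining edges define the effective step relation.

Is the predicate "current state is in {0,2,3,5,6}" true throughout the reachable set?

Answer: INVARIANT HOLDS

Analysis:
Inv-set: {0,2,3,5,6}
Reach set: {0,5}
  0: ✓
  5: ✓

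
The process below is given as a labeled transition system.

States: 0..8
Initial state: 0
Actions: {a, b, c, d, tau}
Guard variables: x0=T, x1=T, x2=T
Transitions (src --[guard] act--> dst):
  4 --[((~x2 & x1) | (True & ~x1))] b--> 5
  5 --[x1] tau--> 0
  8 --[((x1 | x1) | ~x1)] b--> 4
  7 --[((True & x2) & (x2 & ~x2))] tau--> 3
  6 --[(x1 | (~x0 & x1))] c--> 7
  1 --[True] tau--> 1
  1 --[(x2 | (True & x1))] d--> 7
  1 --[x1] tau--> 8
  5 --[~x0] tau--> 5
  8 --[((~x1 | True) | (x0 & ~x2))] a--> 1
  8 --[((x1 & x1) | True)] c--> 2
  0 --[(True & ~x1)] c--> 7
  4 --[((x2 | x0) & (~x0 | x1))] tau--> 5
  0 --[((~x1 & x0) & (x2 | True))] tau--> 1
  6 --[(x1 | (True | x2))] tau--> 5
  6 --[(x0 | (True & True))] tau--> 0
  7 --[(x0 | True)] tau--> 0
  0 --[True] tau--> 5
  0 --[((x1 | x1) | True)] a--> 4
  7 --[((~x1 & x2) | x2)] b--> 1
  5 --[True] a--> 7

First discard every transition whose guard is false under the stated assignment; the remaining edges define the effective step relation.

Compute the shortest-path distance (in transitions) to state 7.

Layered search for 7:
  L0 = {0}
  L1 = {4,5}
  L2 = {7}
7 enters at depth 2; path tau·a

Answer: 2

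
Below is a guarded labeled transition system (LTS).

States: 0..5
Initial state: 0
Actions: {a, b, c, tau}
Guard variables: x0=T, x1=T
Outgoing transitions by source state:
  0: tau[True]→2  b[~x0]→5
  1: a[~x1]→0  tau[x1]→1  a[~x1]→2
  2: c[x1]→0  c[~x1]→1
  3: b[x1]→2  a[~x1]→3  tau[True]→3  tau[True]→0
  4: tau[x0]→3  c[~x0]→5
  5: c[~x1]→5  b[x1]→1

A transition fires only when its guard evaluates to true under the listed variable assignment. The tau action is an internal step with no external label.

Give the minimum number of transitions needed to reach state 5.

Layered search for 5:
  depth 0: {0}
  depth 1: {2}
5 never appears.

Answer: UNREACHABLE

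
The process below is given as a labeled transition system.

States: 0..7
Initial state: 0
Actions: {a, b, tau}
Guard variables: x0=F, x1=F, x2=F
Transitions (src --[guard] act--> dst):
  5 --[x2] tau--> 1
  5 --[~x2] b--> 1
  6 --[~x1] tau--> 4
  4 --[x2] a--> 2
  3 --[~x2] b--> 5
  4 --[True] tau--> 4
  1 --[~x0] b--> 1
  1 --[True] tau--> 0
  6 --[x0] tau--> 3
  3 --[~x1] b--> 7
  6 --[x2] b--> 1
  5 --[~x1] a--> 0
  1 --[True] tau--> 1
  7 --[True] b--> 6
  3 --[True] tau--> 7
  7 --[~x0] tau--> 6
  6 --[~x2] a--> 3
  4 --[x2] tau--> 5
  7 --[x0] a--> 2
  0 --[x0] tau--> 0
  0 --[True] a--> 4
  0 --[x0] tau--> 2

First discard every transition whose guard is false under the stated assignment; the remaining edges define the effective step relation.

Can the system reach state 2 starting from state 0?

14 transition(s) survive guard evaluation.
depth 0: {0}
depth 1: {4}  cumulative {0,4}
Reach set: {0,4}

Answer: UNREACHABLE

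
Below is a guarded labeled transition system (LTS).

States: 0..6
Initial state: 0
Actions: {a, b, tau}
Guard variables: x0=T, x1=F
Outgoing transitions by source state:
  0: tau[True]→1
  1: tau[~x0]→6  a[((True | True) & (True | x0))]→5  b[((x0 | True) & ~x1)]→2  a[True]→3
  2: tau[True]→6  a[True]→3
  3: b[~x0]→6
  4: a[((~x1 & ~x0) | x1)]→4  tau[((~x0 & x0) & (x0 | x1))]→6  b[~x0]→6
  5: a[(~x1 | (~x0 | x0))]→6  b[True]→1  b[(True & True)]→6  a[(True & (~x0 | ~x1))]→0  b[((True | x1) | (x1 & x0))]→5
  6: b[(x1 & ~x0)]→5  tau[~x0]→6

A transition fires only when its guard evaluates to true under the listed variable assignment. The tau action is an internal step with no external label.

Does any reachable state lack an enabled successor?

Answer: DEADLOCK at state 3

Working:
Reachable = {0,1,2,3,5,6}
  0: tau→1  [1 exit(s)]
  1: a→3  a→5  b→2  [3 exit(s)]
  2: a→3  tau→6  [2 exit(s)]
  3: ∅  [deadlock]
  5: a→0  a→6  b→1  b→5  b→6  [5 exit(s)]
  6: ∅  [deadlock]
Path to 3: tau·a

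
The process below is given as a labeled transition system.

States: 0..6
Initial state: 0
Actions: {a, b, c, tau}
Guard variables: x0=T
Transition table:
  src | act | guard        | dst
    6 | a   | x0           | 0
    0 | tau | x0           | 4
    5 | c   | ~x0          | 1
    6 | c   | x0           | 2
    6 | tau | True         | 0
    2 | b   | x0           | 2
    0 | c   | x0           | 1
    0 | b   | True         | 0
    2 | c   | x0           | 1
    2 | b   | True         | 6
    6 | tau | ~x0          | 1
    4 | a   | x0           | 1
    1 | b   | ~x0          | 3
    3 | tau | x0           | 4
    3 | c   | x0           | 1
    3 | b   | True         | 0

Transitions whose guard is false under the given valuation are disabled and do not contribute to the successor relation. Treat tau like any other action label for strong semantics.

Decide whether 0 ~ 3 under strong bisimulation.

Answer: BISIMILAR

Working:
Refine partition for ~:
  P[0] = {{0,1,2,3,4,5,6}}
  P[1] = {{0,3},{1,5},{2},{4},{6}}
stable after 2 split(s): 5 block(s)
0∈{0,3}, 3∈{0,3}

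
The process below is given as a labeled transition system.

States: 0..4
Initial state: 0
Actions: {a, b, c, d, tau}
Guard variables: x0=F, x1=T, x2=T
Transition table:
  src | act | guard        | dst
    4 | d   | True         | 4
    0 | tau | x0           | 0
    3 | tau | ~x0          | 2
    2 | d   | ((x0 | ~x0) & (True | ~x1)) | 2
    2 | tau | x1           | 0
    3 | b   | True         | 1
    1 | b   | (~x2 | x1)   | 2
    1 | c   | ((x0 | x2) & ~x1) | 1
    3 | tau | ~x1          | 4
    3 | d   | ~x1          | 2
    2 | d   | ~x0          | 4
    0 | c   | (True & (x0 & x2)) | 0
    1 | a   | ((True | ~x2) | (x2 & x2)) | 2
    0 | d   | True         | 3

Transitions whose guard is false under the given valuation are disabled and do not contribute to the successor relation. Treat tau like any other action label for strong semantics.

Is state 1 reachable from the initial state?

Answer: REACHABLE

Working:
Guard filter leaves 9 enabled edge(s).
Layer 0: {0}
Layer 1: {3}  cumulative {0,3}
Layer 2: {1,2}  cumulative {0,1,2,3}
Layer 3: {4}  cumulative {0,1,2,3,4}
Reachable = {0,1,2,3,4}
witness 1: d·b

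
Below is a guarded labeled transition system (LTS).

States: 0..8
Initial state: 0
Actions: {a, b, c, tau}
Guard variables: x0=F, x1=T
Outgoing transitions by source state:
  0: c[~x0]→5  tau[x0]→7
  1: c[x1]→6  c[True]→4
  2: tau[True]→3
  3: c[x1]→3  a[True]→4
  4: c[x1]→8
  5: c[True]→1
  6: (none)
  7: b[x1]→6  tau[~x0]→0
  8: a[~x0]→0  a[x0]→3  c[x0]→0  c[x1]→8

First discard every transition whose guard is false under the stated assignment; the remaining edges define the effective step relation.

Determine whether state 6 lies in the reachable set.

12 transition(s) survive guard evaluation.
L0 = {0}
L1 = {5}  now seen {0,5}
L2 = {1}  now seen {0,1,5}
L3 = {4,6}  now seen {0,1,4,5,6}
L4 = {8}  now seen {0,1,4,5,6,8}
Reach set: {0,1,4,5,6,8}
trace reaching 6: c·c·c

Answer: REACHABLE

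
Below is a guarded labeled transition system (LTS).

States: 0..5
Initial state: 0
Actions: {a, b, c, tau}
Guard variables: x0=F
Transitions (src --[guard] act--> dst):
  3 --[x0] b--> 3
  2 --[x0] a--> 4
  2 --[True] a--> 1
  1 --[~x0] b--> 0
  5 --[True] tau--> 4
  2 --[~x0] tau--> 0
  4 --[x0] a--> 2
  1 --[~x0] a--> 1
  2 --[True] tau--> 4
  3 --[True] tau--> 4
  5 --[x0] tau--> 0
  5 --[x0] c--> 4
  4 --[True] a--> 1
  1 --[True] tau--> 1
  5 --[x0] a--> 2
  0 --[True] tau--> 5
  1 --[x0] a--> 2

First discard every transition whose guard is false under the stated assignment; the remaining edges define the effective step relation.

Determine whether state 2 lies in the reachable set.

After dropping false guards: 10 live edges.
Layer 0: {0}
Layer 1: {5}  now seen {0,5}
Layer 2: {4}  now seen {0,4,5}
Layer 3: {1}  now seen {0,1,4,5}
Reach set: {0,1,4,5}

Answer: UNREACHABLE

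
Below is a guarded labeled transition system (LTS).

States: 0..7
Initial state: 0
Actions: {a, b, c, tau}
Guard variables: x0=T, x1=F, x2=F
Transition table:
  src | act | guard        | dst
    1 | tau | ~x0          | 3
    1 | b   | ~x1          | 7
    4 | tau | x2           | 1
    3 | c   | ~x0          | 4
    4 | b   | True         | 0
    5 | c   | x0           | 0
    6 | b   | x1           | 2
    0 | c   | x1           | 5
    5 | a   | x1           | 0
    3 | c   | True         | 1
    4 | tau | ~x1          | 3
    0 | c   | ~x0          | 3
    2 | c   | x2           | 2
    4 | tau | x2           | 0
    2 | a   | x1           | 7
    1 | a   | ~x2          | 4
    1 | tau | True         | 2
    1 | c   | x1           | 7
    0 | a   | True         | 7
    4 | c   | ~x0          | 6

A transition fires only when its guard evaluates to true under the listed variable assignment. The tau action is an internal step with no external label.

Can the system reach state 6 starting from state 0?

Answer: UNREACHABLE

Trace:
After dropping false guards: 8 live edges.
L0 = {0}
L1 = {7}  now seen {0,7}
Reach set: {0,7}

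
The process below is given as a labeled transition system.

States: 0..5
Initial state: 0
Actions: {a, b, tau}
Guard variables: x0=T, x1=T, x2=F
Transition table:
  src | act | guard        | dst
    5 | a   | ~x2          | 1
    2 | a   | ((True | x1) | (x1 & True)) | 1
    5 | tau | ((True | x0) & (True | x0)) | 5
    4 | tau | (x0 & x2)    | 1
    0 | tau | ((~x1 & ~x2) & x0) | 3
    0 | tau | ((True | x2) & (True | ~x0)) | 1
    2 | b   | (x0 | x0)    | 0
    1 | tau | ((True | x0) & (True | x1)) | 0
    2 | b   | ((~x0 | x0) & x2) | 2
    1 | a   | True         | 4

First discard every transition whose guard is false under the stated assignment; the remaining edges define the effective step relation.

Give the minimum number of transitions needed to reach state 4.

Answer: 2

Trace:
BFS to 4:
  Layer 0: {0}
  Layer 1: {1}
  Layer 2: {4}
depth(4)=2, e.g. tau·a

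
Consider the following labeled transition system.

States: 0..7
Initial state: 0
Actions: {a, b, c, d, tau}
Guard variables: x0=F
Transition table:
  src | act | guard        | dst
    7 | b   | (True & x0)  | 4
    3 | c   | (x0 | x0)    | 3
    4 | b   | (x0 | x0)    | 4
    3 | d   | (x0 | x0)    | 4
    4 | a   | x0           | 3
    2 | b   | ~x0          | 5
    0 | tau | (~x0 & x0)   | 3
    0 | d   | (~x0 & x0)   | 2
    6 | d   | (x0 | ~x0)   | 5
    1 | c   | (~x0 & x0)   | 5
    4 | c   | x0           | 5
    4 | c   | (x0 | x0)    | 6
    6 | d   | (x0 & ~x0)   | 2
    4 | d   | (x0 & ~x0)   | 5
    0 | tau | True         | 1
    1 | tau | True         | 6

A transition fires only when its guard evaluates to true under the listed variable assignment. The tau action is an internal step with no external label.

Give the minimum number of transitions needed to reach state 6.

Breadth-first toward 6:
  Layer 0: {0}
  Layer 1: {1}
  Layer 2: {6}
depth(6)=2, e.g. tau·tau

Answer: 2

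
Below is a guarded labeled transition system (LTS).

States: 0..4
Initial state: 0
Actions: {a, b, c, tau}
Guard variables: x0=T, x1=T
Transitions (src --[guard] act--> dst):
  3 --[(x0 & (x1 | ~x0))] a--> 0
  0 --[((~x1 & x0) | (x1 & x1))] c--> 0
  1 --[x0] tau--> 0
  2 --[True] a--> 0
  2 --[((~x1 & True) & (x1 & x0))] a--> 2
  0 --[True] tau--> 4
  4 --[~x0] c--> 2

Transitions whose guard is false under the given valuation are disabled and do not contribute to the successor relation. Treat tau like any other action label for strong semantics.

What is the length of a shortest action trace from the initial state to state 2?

Layered search for 2:
  L0 = {0}
  L1 = {4}
2 never appears.

Answer: UNREACHABLE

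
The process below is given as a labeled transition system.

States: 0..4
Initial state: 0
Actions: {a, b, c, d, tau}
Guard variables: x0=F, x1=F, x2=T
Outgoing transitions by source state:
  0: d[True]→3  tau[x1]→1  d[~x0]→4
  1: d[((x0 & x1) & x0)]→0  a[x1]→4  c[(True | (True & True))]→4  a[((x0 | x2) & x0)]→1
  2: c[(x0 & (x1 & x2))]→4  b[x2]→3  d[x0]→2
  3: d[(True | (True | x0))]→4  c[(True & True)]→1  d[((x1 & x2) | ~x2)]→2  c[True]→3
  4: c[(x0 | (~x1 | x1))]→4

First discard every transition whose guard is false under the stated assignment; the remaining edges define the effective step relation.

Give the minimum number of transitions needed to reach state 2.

Breadth-first toward 2:
  depth 0: {0}
  depth 1: {3,4}
  depth 2: {1}
2 never appears.

Answer: UNREACHABLE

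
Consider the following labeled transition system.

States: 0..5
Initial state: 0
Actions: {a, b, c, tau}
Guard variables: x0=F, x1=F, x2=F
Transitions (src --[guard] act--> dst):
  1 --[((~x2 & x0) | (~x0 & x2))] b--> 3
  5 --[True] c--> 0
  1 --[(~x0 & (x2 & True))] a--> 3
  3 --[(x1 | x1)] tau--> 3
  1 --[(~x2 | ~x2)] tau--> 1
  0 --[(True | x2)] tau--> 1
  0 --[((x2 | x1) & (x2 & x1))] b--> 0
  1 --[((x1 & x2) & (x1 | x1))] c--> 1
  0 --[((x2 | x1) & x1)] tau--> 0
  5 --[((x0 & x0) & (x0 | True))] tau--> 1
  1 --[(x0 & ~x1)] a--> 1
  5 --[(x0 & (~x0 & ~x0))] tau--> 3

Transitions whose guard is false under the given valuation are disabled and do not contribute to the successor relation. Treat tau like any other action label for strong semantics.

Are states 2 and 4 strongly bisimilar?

Bisimulation quotient by refinement:
  round 0: {{0,1,2,3,4,5}}
  round 1: {{0,1},{2,3,4},{5}}
3 equivalence class(es) (converged in 2)
2∈{2,3,4}, 4∈{2,3,4}

Answer: BISIMILAR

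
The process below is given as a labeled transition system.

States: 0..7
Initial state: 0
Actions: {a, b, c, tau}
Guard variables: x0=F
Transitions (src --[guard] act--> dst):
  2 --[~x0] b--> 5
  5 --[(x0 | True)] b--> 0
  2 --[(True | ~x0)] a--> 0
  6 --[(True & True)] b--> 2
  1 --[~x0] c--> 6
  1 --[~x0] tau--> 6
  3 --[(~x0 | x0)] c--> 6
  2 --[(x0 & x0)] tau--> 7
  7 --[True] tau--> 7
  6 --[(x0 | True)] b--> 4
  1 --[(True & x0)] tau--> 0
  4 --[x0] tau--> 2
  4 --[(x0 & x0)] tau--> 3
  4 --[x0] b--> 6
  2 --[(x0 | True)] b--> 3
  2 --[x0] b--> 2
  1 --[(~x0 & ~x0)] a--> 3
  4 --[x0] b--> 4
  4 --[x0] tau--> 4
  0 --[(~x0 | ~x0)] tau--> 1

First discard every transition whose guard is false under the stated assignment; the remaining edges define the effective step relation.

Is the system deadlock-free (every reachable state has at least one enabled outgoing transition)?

Answer: DEADLOCK at state 4

Trace:
Reach set: {0,1,2,3,4,5,6}
  0: tau→1  [deg 1]
  1: a→3  c→6  tau→6  [deg 3]
  2: a→0  b→3  b→5  [deg 3]
  3: c→6  [deg 1]
  4: ∅  [deadlock]
  5: b→0  [deg 1]
  6: b→2  b→4  [deg 2]
trace reaching 4: tau·c·b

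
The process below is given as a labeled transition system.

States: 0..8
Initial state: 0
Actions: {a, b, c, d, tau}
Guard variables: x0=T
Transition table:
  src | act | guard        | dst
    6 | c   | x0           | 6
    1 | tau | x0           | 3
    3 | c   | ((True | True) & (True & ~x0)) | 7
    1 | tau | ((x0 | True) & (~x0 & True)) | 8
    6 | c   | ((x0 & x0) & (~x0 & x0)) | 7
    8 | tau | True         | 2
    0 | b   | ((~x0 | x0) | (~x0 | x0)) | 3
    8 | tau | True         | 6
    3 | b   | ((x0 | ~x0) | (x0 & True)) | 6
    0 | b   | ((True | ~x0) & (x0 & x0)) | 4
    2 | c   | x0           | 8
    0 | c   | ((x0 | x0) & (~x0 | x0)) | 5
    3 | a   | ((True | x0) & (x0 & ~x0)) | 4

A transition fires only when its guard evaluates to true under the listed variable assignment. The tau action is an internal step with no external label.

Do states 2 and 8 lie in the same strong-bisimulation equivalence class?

Answer: NOT BISIMILAR

Working:
Bisimulation quotient by refinement:
  π0 = {{0,1,2,3,4,5,6,7,8}}
  π1 = {{0},{1,8},{2,6},{3},{4,5,7}}
  π2 = {{0},{1},{2},{3},{4,5,7},{6},{8}}
stable after 3 split(s): 7 block(s)
[2]={2}  [8]={8}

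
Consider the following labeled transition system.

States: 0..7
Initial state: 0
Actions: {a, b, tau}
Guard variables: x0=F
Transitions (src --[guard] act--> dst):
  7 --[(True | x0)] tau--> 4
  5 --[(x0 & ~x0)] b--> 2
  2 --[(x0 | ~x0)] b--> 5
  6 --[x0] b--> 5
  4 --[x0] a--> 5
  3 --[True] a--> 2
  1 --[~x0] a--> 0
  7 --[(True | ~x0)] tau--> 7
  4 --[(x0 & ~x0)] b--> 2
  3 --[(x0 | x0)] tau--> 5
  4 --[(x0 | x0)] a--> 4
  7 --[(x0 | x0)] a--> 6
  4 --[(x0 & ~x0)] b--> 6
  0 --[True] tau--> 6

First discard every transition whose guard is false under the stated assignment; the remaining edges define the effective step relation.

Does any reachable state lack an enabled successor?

Answer: DEADLOCK at state 6

Working:
Reach set: {0,6}
  0: tau→6  [deg 1]
  6: ∅  [deadlock]
witness 6: tau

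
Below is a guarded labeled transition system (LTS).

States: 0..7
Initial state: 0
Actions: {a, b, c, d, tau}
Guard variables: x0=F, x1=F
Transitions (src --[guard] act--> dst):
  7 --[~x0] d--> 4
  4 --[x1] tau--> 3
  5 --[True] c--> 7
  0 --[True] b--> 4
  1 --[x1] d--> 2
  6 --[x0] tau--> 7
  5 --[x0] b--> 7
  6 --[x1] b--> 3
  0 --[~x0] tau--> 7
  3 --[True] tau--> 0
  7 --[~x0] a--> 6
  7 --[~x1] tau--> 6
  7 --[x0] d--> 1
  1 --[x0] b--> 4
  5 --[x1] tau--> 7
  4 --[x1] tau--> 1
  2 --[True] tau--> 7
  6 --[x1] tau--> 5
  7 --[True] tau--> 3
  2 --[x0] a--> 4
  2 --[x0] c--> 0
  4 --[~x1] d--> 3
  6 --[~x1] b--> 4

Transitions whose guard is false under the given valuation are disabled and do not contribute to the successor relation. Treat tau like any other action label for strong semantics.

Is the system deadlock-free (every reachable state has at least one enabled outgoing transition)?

Answer: DEADLOCK-FREE

Trace:
Reach set: {0,3,4,6,7}
  0: b→4  tau→7  [2 exit(s)]
  3: tau→0  [1 exit(s)]
  4: d→3  [1 exit(s)]
  6: b→4  [1 exit(s)]
  7: a→6  d→4  tau→3  tau→6  [4 exit(s)]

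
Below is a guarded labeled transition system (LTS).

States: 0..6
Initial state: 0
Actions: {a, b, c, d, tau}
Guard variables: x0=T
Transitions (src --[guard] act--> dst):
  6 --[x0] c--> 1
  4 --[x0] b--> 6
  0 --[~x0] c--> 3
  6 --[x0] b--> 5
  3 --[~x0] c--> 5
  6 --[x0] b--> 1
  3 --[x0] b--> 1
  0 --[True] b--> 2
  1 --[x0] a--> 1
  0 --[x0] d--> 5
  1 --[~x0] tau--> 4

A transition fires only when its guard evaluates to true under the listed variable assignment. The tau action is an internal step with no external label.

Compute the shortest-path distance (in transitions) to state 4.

Answer: UNREACHABLE

Working:
Breadth-first toward 4:
  L0 = {0}
  L1 = {2,5}
4 never appears.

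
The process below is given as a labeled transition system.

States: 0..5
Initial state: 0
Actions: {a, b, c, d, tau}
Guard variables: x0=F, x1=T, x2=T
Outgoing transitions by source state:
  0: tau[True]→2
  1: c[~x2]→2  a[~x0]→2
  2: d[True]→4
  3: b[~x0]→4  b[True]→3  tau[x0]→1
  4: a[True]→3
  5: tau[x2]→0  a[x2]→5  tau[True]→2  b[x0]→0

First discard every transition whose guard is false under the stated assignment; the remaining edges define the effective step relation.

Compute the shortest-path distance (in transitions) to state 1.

Layered search for 1:
  L0 = {0}
  L1 = {2}
  L2 = {4}
  L3 = {3}
1 never appears.

Answer: UNREACHABLE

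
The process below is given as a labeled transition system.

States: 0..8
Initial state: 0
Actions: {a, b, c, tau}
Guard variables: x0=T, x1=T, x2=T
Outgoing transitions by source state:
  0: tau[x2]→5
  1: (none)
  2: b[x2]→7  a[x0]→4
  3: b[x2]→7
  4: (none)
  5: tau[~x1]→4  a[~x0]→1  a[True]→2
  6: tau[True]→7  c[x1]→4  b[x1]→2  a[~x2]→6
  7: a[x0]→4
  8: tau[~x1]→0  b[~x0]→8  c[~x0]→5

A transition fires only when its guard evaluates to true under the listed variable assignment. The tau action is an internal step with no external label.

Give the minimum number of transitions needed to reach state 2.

BFS to 2:
  depth 0: {0}
  depth 1: {5}
  depth 2: {2}
first hit 2 at d=2 via tau·a

Answer: 2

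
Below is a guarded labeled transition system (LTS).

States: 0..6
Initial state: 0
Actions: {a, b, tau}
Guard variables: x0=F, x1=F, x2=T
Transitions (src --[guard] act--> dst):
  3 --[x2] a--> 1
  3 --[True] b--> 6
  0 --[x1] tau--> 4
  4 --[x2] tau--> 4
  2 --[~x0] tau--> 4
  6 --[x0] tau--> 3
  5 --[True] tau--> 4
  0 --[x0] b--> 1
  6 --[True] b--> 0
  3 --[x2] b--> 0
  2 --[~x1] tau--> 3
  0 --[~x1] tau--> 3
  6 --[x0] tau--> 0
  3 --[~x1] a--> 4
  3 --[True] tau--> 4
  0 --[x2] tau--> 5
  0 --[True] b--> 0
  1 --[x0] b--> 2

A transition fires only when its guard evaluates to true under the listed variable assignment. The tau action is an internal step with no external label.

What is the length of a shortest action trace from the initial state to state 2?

Answer: UNREACHABLE

Analysis:
Layered search for 2:
  Layer 0: {0}
  Layer 1: {3,5}
  Layer 2: {1,4,6}
2 never appears.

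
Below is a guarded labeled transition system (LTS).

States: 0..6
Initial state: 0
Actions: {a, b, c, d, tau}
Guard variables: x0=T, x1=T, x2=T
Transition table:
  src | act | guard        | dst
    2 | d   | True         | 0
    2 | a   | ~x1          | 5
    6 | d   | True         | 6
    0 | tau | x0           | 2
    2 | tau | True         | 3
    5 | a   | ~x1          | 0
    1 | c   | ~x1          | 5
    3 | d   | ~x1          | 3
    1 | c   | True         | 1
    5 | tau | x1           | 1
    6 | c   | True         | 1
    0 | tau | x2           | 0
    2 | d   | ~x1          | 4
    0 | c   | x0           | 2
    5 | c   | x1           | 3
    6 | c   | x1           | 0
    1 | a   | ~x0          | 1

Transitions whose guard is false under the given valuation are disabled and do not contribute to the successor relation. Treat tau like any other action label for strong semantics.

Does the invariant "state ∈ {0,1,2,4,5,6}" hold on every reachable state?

Answer: INVARIANT VIOLATED at state 3

Analysis:
Allowed set {0,1,2,4,5,6}
Reachable = {0,2,3}
  0: ok
  2: ok
  3: outside
witness against invariant: tau·tau → 3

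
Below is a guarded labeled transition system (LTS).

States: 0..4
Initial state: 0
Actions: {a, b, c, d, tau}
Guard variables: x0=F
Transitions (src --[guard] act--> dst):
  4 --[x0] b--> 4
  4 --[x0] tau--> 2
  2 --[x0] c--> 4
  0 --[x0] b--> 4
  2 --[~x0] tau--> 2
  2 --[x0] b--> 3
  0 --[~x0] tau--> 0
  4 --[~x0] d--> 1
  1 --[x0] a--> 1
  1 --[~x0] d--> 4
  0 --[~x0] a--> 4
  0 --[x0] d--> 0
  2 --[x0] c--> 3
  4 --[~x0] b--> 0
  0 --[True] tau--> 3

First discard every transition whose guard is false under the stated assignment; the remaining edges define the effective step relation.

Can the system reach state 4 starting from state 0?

Answer: REACHABLE

Analysis:
7 transition(s) survive guard evaluation.
L0 = {0}
L1 = {3,4}  cumulative {0,3,4}
L2 = {1}  cumulative {0,1,3,4}
Reach set: {0,1,3,4}
trace reaching 4: a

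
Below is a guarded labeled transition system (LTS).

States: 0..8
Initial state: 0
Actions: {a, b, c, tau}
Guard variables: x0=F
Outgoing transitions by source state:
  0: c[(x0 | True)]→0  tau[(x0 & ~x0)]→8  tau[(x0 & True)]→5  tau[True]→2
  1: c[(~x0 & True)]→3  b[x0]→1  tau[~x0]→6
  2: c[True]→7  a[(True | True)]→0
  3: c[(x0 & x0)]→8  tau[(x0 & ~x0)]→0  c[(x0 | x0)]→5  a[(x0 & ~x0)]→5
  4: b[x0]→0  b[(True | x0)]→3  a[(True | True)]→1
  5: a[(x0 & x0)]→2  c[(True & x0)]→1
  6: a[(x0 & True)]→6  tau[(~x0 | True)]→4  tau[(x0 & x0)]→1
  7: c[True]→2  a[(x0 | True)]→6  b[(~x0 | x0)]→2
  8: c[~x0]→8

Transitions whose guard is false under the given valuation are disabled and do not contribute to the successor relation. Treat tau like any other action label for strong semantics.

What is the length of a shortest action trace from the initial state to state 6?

Answer: 3

Trace:
Breadth-first toward 6:
  L0 = {0}
  L1 = {2}
  L2 = {7}
  L3 = {6}
first hit 6 at d=3 via tau·c·a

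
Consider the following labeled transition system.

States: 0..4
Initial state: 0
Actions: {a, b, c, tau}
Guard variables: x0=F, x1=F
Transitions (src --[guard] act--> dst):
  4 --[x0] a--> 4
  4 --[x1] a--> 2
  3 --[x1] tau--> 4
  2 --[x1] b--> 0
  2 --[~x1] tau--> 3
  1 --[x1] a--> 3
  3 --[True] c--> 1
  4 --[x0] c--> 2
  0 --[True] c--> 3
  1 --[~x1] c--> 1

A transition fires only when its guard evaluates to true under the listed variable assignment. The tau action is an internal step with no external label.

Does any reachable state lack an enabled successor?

Reach set: {0,1,3}
  0: c→3  [deg 1]
  1: c→1  [deg 1]
  3: c→1  [deg 1]

Answer: DEADLOCK-FREE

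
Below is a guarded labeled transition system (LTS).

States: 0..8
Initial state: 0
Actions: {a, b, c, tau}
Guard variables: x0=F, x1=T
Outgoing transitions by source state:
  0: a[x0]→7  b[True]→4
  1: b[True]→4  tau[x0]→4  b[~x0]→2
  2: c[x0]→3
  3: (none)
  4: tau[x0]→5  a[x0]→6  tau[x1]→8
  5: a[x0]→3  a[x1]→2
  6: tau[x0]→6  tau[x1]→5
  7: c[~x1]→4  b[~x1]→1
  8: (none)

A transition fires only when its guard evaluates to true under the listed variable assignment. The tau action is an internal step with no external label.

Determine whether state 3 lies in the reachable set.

Answer: UNREACHABLE

Working:
Guard filter leaves 6 enabled edge(s).
Layer 0: {0}
Layer 1: {4}  total {0,4}
Layer 2: {8}  total {0,4,8}
R = {0,4,8}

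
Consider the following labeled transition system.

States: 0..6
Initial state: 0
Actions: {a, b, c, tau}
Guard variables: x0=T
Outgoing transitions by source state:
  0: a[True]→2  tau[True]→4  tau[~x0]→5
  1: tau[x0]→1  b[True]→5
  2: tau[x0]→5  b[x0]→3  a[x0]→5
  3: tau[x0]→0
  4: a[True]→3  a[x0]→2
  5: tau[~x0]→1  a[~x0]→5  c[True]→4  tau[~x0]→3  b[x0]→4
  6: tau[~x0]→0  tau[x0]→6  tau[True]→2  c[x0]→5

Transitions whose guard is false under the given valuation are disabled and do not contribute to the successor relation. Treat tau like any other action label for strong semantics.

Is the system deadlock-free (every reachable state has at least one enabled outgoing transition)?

Answer: DEADLOCK-FREE

Trace:
Reachable = {0,2,3,4,5}
  0: a→2  tau→4  [2 exit(s)]
  2: a→5  b→3  tau→5  [3 exit(s)]
  3: tau→0  [1 exit(s)]
  4: a→2  a→3  [2 exit(s)]
  5: b→4  c→4  [2 exit(s)]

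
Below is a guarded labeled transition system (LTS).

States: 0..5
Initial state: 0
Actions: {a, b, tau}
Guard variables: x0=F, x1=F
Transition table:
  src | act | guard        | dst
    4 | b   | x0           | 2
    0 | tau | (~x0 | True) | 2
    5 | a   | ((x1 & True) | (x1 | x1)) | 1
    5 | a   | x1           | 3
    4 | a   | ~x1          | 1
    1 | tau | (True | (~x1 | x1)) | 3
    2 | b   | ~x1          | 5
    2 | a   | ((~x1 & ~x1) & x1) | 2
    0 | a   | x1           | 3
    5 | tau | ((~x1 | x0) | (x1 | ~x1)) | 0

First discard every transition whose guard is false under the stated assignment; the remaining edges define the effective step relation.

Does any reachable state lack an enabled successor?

Answer: DEADLOCK-FREE

Trace:
R = {0,2,5}
  0: tau→2  [deg 1]
  2: b→5  [deg 1]
  5: tau→0  [deg 1]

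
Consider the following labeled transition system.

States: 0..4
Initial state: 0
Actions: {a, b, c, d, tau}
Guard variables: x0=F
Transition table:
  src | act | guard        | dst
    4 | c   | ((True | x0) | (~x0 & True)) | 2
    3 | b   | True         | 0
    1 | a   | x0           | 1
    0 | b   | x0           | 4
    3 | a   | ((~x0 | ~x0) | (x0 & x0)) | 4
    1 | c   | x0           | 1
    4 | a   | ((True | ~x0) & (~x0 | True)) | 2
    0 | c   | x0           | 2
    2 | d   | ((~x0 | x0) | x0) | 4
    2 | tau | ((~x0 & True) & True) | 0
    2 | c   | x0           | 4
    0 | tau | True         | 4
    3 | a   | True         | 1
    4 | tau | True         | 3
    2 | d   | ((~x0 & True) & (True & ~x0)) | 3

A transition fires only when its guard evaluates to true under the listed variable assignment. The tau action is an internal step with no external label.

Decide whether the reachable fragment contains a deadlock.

Answer: DEADLOCK at state 1

Trace:
Reachable = {0,1,2,3,4}
  0: tau→4  [1 out]
  1: ∅  [STUCK]
  2: d→3  d→4  tau→0  [3 out]
  3: a→1  a→4  b→0  [3 out]
  4: a→2  c→2  tau→3  [3 out]
trace reaching 1: tau·tau·a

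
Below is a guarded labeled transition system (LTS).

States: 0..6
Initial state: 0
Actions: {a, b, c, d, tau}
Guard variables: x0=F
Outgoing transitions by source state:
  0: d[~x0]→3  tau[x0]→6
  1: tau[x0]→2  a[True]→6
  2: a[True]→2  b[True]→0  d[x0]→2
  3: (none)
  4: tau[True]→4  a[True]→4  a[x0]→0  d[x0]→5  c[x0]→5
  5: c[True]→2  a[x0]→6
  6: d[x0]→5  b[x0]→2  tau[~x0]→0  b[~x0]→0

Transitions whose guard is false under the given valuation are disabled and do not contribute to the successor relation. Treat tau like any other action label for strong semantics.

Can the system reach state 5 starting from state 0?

Answer: UNREACHABLE

Trace:
9 transition(s) survive guard evaluation.
depth 0: {0}
depth 1: {3}  total {0,3}
Reachable = {0,3}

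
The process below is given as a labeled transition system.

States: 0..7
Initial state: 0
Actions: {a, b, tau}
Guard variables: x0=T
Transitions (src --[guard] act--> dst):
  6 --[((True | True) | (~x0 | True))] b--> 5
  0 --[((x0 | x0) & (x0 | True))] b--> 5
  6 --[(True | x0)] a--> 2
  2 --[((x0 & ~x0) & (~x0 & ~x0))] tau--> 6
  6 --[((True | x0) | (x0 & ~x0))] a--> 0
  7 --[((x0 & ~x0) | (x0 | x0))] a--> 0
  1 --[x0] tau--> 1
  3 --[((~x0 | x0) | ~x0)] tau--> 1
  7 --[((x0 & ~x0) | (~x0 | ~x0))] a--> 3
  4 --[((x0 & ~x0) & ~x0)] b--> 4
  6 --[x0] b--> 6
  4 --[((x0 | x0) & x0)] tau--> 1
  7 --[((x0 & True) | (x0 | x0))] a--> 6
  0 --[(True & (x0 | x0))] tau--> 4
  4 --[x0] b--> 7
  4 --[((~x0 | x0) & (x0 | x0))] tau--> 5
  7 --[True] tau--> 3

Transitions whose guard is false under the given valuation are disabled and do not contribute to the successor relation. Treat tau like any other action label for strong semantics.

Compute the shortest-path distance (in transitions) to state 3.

Breadth-first toward 3:
  Layer 0: {0}
  Layer 1: {4,5}
  Layer 2: {1,7}
  Layer 3: {3,6}
depth(3)=3, e.g. tau·b·tau

Answer: 3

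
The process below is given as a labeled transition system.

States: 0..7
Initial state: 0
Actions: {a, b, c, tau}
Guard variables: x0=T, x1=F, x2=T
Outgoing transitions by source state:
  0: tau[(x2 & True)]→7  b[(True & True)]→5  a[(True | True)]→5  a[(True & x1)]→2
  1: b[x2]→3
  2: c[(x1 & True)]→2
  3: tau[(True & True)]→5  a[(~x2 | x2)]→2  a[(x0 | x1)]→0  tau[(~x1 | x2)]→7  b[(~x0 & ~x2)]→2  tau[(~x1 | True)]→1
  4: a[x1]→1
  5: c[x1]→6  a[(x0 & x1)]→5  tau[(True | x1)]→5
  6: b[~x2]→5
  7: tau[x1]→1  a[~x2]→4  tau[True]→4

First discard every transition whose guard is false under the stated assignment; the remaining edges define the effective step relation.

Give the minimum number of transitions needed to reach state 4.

BFS to 4:
  depth 0: {0}
  depth 1: {5,7}
  depth 2: {4}
first hit 4 at d=2 via tau·tau

Answer: 2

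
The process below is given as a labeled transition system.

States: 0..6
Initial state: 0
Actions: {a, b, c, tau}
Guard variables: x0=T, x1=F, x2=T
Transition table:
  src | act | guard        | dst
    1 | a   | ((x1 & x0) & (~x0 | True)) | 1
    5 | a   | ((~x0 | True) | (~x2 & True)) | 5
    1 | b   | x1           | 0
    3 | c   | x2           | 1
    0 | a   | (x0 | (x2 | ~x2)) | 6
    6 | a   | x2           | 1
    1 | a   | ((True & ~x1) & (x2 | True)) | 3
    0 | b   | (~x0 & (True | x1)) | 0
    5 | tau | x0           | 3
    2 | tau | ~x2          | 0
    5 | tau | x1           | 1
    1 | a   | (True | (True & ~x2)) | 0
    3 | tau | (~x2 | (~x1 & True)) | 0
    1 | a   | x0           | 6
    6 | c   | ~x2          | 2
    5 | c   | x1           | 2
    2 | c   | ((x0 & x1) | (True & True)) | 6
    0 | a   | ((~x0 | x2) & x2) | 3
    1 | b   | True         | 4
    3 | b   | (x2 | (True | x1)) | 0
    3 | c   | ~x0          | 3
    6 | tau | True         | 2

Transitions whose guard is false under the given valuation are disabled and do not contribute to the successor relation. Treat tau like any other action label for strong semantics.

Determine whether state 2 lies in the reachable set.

Guard filter leaves 14 enabled edge(s).
Layer 0: {0}
Layer 1: {3,6}  cumulative {0,3,6}
Layer 2: {1,2}  cumulative {0,1,2,3,6}
Layer 3: {4}  cumulative {0,1,2,3,4,6}
Reach set: {0,1,2,3,4,6}
trace reaching 2: a·tau

Answer: REACHABLE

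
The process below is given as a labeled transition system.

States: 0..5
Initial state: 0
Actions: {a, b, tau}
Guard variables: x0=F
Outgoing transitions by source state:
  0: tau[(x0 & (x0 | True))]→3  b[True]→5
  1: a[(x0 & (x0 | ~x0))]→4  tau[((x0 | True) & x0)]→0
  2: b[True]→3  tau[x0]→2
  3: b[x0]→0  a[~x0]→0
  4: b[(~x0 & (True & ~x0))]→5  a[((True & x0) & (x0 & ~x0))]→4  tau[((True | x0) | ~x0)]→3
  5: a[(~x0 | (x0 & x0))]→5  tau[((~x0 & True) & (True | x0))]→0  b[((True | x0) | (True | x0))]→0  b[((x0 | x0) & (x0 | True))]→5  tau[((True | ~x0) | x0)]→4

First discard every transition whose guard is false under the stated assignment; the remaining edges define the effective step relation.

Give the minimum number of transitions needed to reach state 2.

BFS to 2:
  L0 = {0}
  L1 = {5}
  L2 = {4}
  L3 = {3}
2 never appears.

Answer: UNREACHABLE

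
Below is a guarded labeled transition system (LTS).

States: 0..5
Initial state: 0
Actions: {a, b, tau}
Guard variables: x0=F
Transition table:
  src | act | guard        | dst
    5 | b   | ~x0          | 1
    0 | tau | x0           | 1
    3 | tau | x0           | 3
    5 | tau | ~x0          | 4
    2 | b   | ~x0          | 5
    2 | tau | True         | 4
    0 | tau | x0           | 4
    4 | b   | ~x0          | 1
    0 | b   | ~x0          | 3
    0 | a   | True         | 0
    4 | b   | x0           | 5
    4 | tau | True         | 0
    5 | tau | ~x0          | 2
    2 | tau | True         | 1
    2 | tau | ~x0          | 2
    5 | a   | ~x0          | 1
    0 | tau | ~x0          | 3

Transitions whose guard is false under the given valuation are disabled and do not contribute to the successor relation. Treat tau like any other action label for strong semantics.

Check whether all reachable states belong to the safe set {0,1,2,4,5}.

Allowed set {0,1,2,4,5}
Reach set: {0,3}
  0: safe
  3: ✗ unsafe
witness against invariant: b → 3

Answer: INVARIANT VIOLATED at state 3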